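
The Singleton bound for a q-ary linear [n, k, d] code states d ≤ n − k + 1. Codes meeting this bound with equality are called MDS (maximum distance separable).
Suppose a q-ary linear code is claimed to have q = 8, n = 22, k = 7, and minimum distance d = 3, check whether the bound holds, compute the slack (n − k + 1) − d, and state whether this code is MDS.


Singleton RHS = n − k + 1 = 16, slack = 13, bound satisfied, not MDS.

Singleton bound: d ≤ n − k + 1.
Here n = 22, k = 7, so n − k + 1 = 16.
Given d = 3, check d ≤ 16: YES.
Slack = (n − k + 1) − d = 13.
The code is NOT MDS (slack = 13 > 0).
Description: the claimed parameters are [22, 7, 3]_8; such a code would be non-MDS.


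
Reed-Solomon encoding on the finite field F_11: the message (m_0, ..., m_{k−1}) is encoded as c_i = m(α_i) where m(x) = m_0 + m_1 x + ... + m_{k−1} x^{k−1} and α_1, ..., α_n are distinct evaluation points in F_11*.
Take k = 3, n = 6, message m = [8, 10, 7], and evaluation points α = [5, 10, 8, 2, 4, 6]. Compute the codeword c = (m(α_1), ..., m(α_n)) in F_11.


c = [2, 5, 8, 1, 6, 1]

Message polynomial: m(x) = 8 + 10·x + 7·x^2 (mod 11).
For each evaluation point α_i, compute m(α_i) mod 11:
  α_1 = 5: Horner steps 7 → 1 → 2, so m(5) = 2.
  α_2 = 10: Horner steps 7 → 3 → 5, so m(10) = 5.
  α_3 = 8: Horner steps 7 → 0 → 8, so m(8) = 8.
  α_4 = 2: Horner steps 7 → 2 → 1, so m(2) = 1.
  α_5 = 4: Horner steps 7 → 5 → 6, so m(4) = 6.
  α_6 = 6: Horner steps 7 → 8 → 1, so m(6) = 1.
Codeword c = [2, 5, 8, 1, 6, 1] ∈ F_11^6.


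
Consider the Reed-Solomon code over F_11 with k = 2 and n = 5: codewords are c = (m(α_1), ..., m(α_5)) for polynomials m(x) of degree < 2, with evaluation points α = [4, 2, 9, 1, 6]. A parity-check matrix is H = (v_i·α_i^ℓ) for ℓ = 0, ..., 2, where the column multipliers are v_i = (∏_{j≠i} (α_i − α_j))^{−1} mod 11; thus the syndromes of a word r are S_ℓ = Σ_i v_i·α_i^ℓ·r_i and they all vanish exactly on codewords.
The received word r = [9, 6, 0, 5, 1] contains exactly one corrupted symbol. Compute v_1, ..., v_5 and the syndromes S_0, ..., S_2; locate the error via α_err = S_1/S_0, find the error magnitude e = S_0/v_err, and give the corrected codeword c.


S = (5, 5, 5), error at position 4, error magnitude e = 6, c = [9, 6, 0, 10, 1].

Step 1: column multipliers v_i = (∏_{j≠i}(α_i − α_j))^{−1} mod 11.
  i = 1 (α = 4): (4−2)(4−9)(4−1)(4−6) = 2·(−5)·3·(−2) = 60 ≡ 5, so v_1 = 5^{−1} = 9 (mod 11).
  i = 2 (α = 2): (2−4)(2−9)(2−1)(2−6) = (−2)·(−7)·1·(−4) = −56 ≡ 10, so v_2 = 10^{−1} = 10 (mod 11).
  i = 3 (α = 9): (9−4)(9−2)(9−1)(9−6) = 5·7·8·3 = 840 ≡ 4, so v_3 = 4^{−1} = 3 (mod 11).
  i = 4 (α = 1): (1−4)(1−2)(1−9)(1−6) = (−3)·(−1)·(−8)·(−5) = 120 ≡ 10, so v_4 = 10^{−1} = 10 (mod 11).
  i = 5 (α = 6): (6−4)(6−2)(6−9)(6−1) = 2·4·(−3)·5 = −120 ≡ 1, so v_5 = 1^{−1} = 1 (mod 11).
  v = [9, 10, 3, 10, 1].
Step 2: syndromes of r = [9, 6, 0, 5, 1] (all sums mod 11).
  S_0 = Σ v_i r_i = 9·9 + 10·6 + 3·0 + 10·5 + 1·1 = 192 ≡ 5.
  S_1 = Σ v_i α_i r_i = 9·4·9 + 10·2·6 + 3·9·0 + 10·1·5 + 1·6·1 = 500 ≡ 5.
  α_i^2 mod 11 = [5, 4, 4, 1, 3].
  S_2 = Σ v_i α_i^2 r_i = 9·5·9 + 10·4·6 + 3·4·0 + 10·1·5 + 1·3·1 = 698 ≡ 5.
  S = (5, 5, 5) ≠ 0, so r is not a codeword (an error is present).
Step 3: locate the error. For a single error e at position i, S_ℓ = v_i·e·α_i^ℓ, so α_err = S_1/S_0.
  S_0^{−1} = 5^{−1} = 9 (mod 11), so α_err = 5·9 = 45 ≡ 1 = α_4. Error position i = 4.
  Consistency check: S_2/S_1 = 5·9 = 45 ≡ 1 = α_err ✓ (single-error assumption holds).
Step 4: error magnitude e = S_0/v_4 = S_0·∏_{j≠4}(α_4 − α_j) = 5·10 = 50 ≡ 6 (mod 11).
Step 5: correct position 4: c_4 = r_4 − e = 5 − 6 ≡ 10 (mod 11). Hence c = [9, 6, 0, 10, 1].
  Check: interpolating c through the α_i gives m(x) = 3 + 7·x (degree < 2) with m(α_i) = c_i for every i, so c is indeed a codeword.


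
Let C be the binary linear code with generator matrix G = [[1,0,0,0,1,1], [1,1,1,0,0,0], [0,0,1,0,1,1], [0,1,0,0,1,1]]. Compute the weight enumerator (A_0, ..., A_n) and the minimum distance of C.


Weight distribution: A_0 = 1, A_1 = 3, A_2 = 4, A_3 = 4, A_4 = 3, A_5 = 1. Minimum distance d = 1.

Enumerate all 2^4 = 16 messages m ∈ F_2^4.
For each, compute codeword c = mG in F_2^6, then tally its weight.
  m = 0000 → c = 000000, weight = 0.
  m = 1000 → c = 100011, weight = 3.
  m = 0100 → c = 111000, weight = 3.
  m = 1100 → c = 011011, weight = 4.
  m = 0010 → c = 001011, weight = 3.
  m = 1010 → c = 101000, weight = 2.
  m = 0110 → c = 110011, weight = 4.
  m = 1110 → c = 010000, weight = 1.
  m = 0001 → c = 010011, weight = 3.
  m = 1001 → c = 110000, weight = 2.
  m = 0101 → c = 101011, weight = 4.
  m = 1101 → c = 001000, weight = 1.
  m = 0011 → c = 011000, weight = 2.
  m = 1011 → c = 111011, weight = 5.
  m = 0111 → c = 100000, weight = 1.
  m = 1111 → c = 000011, weight = 2.
Tally weights:
  weight 0: 1 codewords.
  weight 1: 3 codewords.
  weight 2: 4 codewords.
  weight 3: 4 codewords.
  weight 4: 3 codewords.
  weight 5: 1 codewords.
Minimum distance d = smallest w > 0 with A_w > 0 = 1.
Sanity: Σ A_w = 16 = 2^4 = 16 ✓.


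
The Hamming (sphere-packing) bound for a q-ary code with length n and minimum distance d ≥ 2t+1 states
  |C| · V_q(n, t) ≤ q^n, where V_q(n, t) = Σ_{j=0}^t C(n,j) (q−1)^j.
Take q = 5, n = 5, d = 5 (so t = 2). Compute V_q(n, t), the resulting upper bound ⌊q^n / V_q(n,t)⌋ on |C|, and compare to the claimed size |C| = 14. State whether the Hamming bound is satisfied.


V_q(n, t) = 181, q^n = 3125, Hamming bound = 17, |C| = 14 ≤ bound (satisfied).

Step 1: Compute V_q(n, t) = Σ_{j=0}^2 C(n, j) (q−1)^j.
  j = 0: C(5,0)·(4)^0 = 1·1 = 1.
  j = 1: C(5,1)·(4)^1 = 5·4 = 20.
  j = 2: C(5,2)·(4)^2 = 10·16 = 160.
  V_q(n, t) = 1 + 20 + 160 = 181.
Step 2: q^n = 5^5 = 3125.
Step 3: Hamming bound ⌊q^n / V_q(n,t)⌋ = ⌊3125/181⌋ = 17.
Step 4: Compare |C| = 14 to 17: satisfied.
The claimed |C| lies below the Hamming bound.


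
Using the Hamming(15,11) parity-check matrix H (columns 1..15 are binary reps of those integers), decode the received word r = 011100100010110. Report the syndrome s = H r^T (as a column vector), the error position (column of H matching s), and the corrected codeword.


s = (1, 0, 1, 0)^T, error position = 10, corrected codeword c = 011100100110110

Compute s = H r^T mod 2 one row at a time:
  s_1 = 0 + 0 + 0 + 1 + 0 + 1 + 1 + 0 = 3 ≡ 1 (mod 2).
  s_2 = 1 + 0 + 0 + 1 + 0 + 1 + 1 + 0 = 4 ≡ 0 (mod 2).
  s_3 = 1 + 1 + 0 + 1 + 0 + 1 + 1 + 0 = 5 ≡ 1 (mod 2).
  s_4 = 0 + 1 + 0 + 1 + 0 + 1 + 1 + 0 = 4 ≡ 0 (mod 2).
s = (1, 0, 1, 0)^T — this equals column 10 of H (binary 1010), so error is at position 10.
Correct: flip bit 10 of r = 011100100010110 to get c = 011100100110110.


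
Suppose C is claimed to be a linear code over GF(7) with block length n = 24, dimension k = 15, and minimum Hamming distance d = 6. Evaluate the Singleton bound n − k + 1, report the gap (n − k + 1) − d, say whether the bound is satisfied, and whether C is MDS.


Singleton RHS = n − k + 1 = 10, slack = 4, bound satisfied, not MDS.

Singleton bound: d ≤ n − k + 1.
Here n = 24, k = 15, so n − k + 1 = 10.
Given d = 6, check d ≤ 10: YES.
Slack = (n − k + 1) − d = 4.
The code is NOT MDS (slack = 4 > 0).
Description: the claimed parameters are [24, 15, 6]_7; such a code would be non-MDS.


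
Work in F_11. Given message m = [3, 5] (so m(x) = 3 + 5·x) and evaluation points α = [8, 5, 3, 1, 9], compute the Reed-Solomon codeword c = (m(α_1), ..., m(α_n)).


c = [10, 6, 7, 8, 4]

Message polynomial: m(x) = 3 + 5·x (mod 11).
For each evaluation point α_i, compute m(α_i) mod 11:
  α_1 = 8: Horner steps 5 → 10, so m(8) = 10.
  α_2 = 5: Horner steps 5 → 6, so m(5) = 6.
  α_3 = 3: Horner steps 5 → 7, so m(3) = 7.
  α_4 = 1: Horner steps 5 → 8, so m(1) = 8.
  α_5 = 9: Horner steps 5 → 4, so m(9) = 4.
Codeword c = [10, 6, 7, 8, 4] ∈ F_11^5.


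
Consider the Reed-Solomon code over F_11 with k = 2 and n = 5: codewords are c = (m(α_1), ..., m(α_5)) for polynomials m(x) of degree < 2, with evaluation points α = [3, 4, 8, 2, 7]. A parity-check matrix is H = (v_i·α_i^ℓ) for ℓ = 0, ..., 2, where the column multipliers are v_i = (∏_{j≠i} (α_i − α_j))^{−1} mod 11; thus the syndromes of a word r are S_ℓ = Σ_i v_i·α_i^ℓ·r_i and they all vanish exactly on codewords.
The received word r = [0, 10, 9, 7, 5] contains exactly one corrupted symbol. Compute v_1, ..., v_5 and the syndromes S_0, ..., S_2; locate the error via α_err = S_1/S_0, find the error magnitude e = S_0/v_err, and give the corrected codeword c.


S = (3, 1, 4), error at position 2, error magnitude e = 6, c = [0, 4, 9, 7, 5].

Step 1: column multipliers v_i = (∏_{j≠i}(α_i − α_j))^{−1} mod 11.
  i = 1 (α = 3): (3−4)(3−8)(3−2)(3−7) = (−1)·(−5)·1·(−4) = −20 ≡ 2, so v_1 = 2^{−1} = 6 (mod 11).
  i = 2 (α = 4): (4−3)(4−8)(4−2)(4−7) = 1·(−4)·2·(−3) = 24 ≡ 2, so v_2 = 2^{−1} = 6 (mod 11).
  i = 3 (α = 8): (8−3)(8−4)(8−2)(8−7) = 5·4·6·1 = 120 ≡ 10, so v_3 = 10^{−1} = 10 (mod 11).
  i = 4 (α = 2): (2−3)(2−4)(2−8)(2−7) = (−1)·(−2)·(−6)·(−5) = 60 ≡ 5, so v_4 = 5^{−1} = 9 (mod 11).
  i = 5 (α = 7): (7−3)(7−4)(7−8)(7−2) = 4·3·(−1)·5 = −60 ≡ 6, so v_5 = 6^{−1} = 2 (mod 11).
  v = [6, 6, 10, 9, 2].
Step 2: syndromes of r = [0, 10, 9, 7, 5] (all sums mod 11).
  S_0 = Σ v_i r_i = 6·0 + 6·10 + 10·9 + 9·7 + 2·5 = 223 ≡ 3.
  S_1 = Σ v_i α_i r_i = 6·3·0 + 6·4·10 + 10·8·9 + 9·2·7 + 2·7·5 = 1156 ≡ 1.
  α_i^2 mod 11 = [9, 5, 9, 4, 5].
  S_2 = Σ v_i α_i^2 r_i = 6·9·0 + 6·5·10 + 10·9·9 + 9·4·7 + 2·5·5 = 1412 ≡ 4.
  S = (3, 1, 4) ≠ 0, so r is not a codeword (an error is present).
Step 3: locate the error. For a single error e at position i, S_ℓ = v_i·e·α_i^ℓ, so α_err = S_1/S_0.
  S_0^{−1} = 3^{−1} = 4 (mod 11), so α_err = 1·4 = 4 ≡ 4 = α_2. Error position i = 2.
  Consistency check: S_2/S_1 = 4·1 = 4 ≡ 4 = α_err ✓ (single-error assumption holds).
Step 4: error magnitude e = S_0/v_2 = S_0·∏_{j≠2}(α_2 − α_j) = 3·2 = 6 ≡ 6 (mod 11).
Step 5: correct position 2: c_2 = r_2 − e = 10 − 6 ≡ 4 (mod 11). Hence c = [0, 4, 9, 7, 5].
  Check: interpolating c through the α_i gives m(x) = 10 + 4·x (degree < 2) with m(α_i) = c_i for every i, so c is indeed a codeword.


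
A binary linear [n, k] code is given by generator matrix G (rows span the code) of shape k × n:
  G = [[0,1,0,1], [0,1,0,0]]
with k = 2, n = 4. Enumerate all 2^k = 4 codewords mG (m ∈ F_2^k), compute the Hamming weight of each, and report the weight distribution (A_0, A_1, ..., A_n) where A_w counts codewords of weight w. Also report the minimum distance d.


Weight distribution: A_0 = 1, A_1 = 2, A_2 = 1. Minimum distance d = 1.

Enumerate all 2^2 = 4 messages m ∈ F_2^2.
For each, compute codeword c = mG in F_2^4, then tally its weight.
  m = 00 → c = 0000, weight = 0.
  m = 10 → c = 0101, weight = 2.
  m = 01 → c = 0100, weight = 1.
  m = 11 → c = 0001, weight = 1.
Tally weights:
  weight 0: 1 codewords.
  weight 1: 2 codewords.
  weight 2: 1 codewords.
Minimum distance d = smallest w > 0 with A_w > 0 = 1.
Sanity: Σ A_w = 4 = 2^2 = 4 ✓.


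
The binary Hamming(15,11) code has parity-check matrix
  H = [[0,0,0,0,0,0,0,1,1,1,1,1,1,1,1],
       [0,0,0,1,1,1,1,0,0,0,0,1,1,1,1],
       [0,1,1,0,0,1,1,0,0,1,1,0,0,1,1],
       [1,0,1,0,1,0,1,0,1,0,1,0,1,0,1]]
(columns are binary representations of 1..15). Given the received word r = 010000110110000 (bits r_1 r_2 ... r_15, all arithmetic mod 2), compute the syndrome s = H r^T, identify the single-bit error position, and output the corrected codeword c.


s = (1, 1, 0, 0)^T, error position = 12, corrected codeword c = 010000110111000

Compute s = H r^T mod 2 one row at a time:
  s_1 = 1 + 0 + 1 + 1 + 0 + 0 + 0 + 0 = 3 ≡ 1 (mod 2).
  s_2 = 0 + 0 + 0 + 1 + 0 + 0 + 0 + 0 = 1 ≡ 1 (mod 2).
  s_3 = 1 + 0 + 0 + 1 + 1 + 1 + 0 + 0 = 4 ≡ 0 (mod 2).
  s_4 = 0 + 0 + 0 + 1 + 0 + 1 + 0 + 0 = 2 ≡ 0 (mod 2).
s = (1, 1, 0, 0)^T — this equals column 12 of H (binary 1100), so error is at position 12.
Correct: flip bit 12 of r = 010000110110000 to get c = 010000110111000.


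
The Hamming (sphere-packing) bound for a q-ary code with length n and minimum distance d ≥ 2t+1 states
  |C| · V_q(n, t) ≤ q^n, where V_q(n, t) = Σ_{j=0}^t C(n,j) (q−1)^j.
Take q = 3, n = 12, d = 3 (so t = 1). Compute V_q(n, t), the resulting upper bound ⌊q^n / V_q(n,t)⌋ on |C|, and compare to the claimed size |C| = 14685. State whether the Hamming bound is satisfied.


V_q(n, t) = 25, q^n = 531441, Hamming bound = 21257, |C| = 14685 ≤ bound (satisfied).

Step 1: Compute V_q(n, t) = Σ_{j=0}^1 C(n, j) (q−1)^j.
  j = 0: C(12,0)·(2)^0 = 1·1 = 1.
  j = 1: C(12,1)·(2)^1 = 12·2 = 24.
  V_q(n, t) = 1 + 24 = 25.
Step 2: q^n = 3^12 = 531441.
Step 3: Hamming bound ⌊q^n / V_q(n,t)⌋ = ⌊531441/25⌋ = 21257.
Step 4: Compare |C| = 14685 to 21257: satisfied.
The claimed |C| lies below the Hamming bound.


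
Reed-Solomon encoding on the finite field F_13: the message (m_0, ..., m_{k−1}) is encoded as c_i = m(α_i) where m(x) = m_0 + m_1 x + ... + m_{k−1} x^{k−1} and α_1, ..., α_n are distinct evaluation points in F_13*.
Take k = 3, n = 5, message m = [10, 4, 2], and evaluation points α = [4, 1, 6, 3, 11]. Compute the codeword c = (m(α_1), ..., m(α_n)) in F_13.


c = [6, 3, 2, 1, 10]

Message polynomial: m(x) = 10 + 4·x + 2·x^2 (mod 13).
For each evaluation point α_i, compute m(α_i) mod 13:
  α_1 = 4: Horner steps 2 → 12 → 6, so m(4) = 6.
  α_2 = 1: Horner steps 2 → 6 → 3, so m(1) = 3.
  α_3 = 6: Horner steps 2 → 3 → 2, so m(6) = 2.
  α_4 = 3: Horner steps 2 → 10 → 1, so m(3) = 1.
  α_5 = 11: Horner steps 2 → 0 → 10, so m(11) = 10.
Codeword c = [6, 3, 2, 1, 10] ∈ F_13^5.


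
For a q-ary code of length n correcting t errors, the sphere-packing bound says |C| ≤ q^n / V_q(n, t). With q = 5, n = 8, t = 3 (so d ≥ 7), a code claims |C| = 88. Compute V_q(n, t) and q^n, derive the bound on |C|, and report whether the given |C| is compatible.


V_q(n, t) = 4065, q^n = 390625, Hamming bound = 96, |C| = 88 ≤ bound (satisfied).

Step 1: Compute V_q(n, t) = Σ_{j=0}^3 C(n, j) (q−1)^j.
  j = 0: C(8,0)·(4)^0 = 1·1 = 1.
  j = 1: C(8,1)·(4)^1 = 8·4 = 32.
  j = 2: C(8,2)·(4)^2 = 28·16 = 448.
  j = 3: C(8,3)·(4)^3 = 56·64 = 3584.
  V_q(n, t) = 1 + 32 + 448 + 3584 = 4065.
Step 2: q^n = 5^8 = 390625.
Step 3: Hamming bound ⌊q^n / V_q(n,t)⌋ = ⌊390625/4065⌋ = 96.
Step 4: Compare |C| = 88 to 96: satisfied.
The claimed |C| lies below the Hamming bound.


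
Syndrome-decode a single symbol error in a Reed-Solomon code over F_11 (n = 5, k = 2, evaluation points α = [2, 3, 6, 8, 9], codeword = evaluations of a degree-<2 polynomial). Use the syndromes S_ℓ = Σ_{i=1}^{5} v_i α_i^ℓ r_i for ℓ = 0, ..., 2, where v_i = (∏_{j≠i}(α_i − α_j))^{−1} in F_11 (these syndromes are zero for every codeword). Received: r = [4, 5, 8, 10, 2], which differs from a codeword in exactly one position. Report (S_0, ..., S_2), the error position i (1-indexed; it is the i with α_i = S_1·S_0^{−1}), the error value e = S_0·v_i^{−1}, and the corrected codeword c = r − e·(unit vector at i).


S = (7, 8, 6), error at position 5, error magnitude e = 2, c = [4, 5, 8, 10, 0].

Step 1: column multipliers v_i = (∏_{j≠i}(α_i − α_j))^{−1} mod 11.
  i = 1 (α = 2): (2−3)(2−6)(2−8)(2−9) = (−1)·(−4)·(−6)·(−7) = 168 ≡ 3, so v_1 = 3^{−1} = 4 (mod 11).
  i = 2 (α = 3): (3−2)(3−6)(3−8)(3−9) = 1·(−3)·(−5)·(−6) = −90 ≡ 9, so v_2 = 9^{−1} = 5 (mod 11).
  i = 3 (α = 6): (6−2)(6−3)(6−8)(6−9) = 4·3·(−2)·(−3) = 72 ≡ 6, so v_3 = 6^{−1} = 2 (mod 11).
  i = 4 (α = 8): (8−2)(8−3)(8−6)(8−9) = 6·5·2·(−1) = −60 ≡ 6, so v_4 = 6^{−1} = 2 (mod 11).
  i = 5 (α = 9): (9−2)(9−3)(9−6)(9−8) = 7·6·3·1 = 126 ≡ 5, so v_5 = 5^{−1} = 9 (mod 11).
  v = [4, 5, 2, 2, 9].
Step 2: syndromes of r = [4, 5, 8, 10, 2] (all sums mod 11).
  S_0 = Σ v_i r_i = 4·4 + 5·5 + 2·8 + 2·10 + 9·2 = 95 ≡ 7.
  S_1 = Σ v_i α_i r_i = 4·2·4 + 5·3·5 + 2·6·8 + 2·8·10 + 9·9·2 = 525 ≡ 8.
  α_i^2 mod 11 = [4, 9, 3, 9, 4].
  S_2 = Σ v_i α_i^2 r_i = 4·4·4 + 5·9·5 + 2·3·8 + 2·9·10 + 9·4·2 = 589 ≡ 6.
  S = (7, 8, 6) ≠ 0, so r is not a codeword (an error is present).
Step 3: locate the error. For a single error e at position i, S_ℓ = v_i·e·α_i^ℓ, so α_err = S_1/S_0.
  S_0^{−1} = 7^{−1} = 8 (mod 11), so α_err = 8·8 = 64 ≡ 9 = α_5. Error position i = 5.
  Consistency check: S_2/S_1 = 6·7 = 42 ≡ 9 = α_err ✓ (single-error assumption holds).
Step 4: error magnitude e = S_0/v_5 = S_0·∏_{j≠5}(α_5 − α_j) = 7·5 = 35 ≡ 2 (mod 11).
Step 5: correct position 5: c_5 = r_5 − e = 2 − 2 ≡ 0 (mod 11). Hence c = [4, 5, 8, 10, 0].
  Check: interpolating c through the α_i gives m(x) = 2 + 1·x (degree < 2) with m(α_i) = c_i for every i, so c is indeed a codeword.


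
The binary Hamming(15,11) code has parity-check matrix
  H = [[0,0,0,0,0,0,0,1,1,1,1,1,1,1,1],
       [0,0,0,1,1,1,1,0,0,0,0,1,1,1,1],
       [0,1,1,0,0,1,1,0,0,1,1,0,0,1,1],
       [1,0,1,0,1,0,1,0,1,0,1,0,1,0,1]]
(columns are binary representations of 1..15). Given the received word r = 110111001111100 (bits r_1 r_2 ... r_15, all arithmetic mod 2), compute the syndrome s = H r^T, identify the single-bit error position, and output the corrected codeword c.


s = (1, 1, 0, 1)^T, error position = 13, corrected codeword c = 110111001111000

Compute s = H r^T mod 2 one row at a time:
  s_1 = 0 + 1 + 1 + 1 + 1 + 1 + 0 + 0 = 5 ≡ 1 (mod 2).
  s_2 = 1 + 1 + 1 + 0 + 1 + 1 + 0 + 0 = 5 ≡ 1 (mod 2).
  s_3 = 1 + 0 + 1 + 0 + 1 + 1 + 0 + 0 = 4 ≡ 0 (mod 2).
  s_4 = 1 + 0 + 1 + 0 + 1 + 1 + 1 + 0 = 5 ≡ 1 (mod 2).
s = (1, 1, 0, 1)^T — this equals column 13 of H (binary 1101), so error is at position 13.
Correct: flip bit 13 of r = 110111001111100 to get c = 110111001111000.


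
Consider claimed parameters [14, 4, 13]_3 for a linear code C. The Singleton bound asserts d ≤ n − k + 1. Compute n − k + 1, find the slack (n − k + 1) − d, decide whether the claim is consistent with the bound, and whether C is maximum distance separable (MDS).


Singleton RHS = n − k + 1 = 11, slack = -2, bound violated (no such code; not MDS).

Singleton bound: d ≤ n − k + 1.
Here n = 14, k = 4, so n − k + 1 = 11.
Given d = 13, check d ≤ 11: NO.
Slack = (n − k + 1) − d = -2.
The slack is negative: d = 13 exceeds n − k + 1 = 11 by 2, so the Singleton bound is violated and no linear [14, 4, 13]_3 code can exist. In particular it is not MDS (MDS requires d = n − k + 1 exactly).
Description: the claimed parameters are [14, 4, 13]_3; such a code would be impossible (violates the Singleton bound).


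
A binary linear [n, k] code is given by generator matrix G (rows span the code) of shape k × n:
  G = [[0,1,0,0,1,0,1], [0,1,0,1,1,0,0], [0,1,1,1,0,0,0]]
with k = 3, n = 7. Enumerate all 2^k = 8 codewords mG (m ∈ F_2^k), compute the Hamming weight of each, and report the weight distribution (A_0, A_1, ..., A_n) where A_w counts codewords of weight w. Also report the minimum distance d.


Weight distribution: A_0 = 1, A_2 = 2, A_3 = 4, A_4 = 1. Minimum distance d = 2.

Enumerate all 2^3 = 8 messages m ∈ F_2^3.
For each, compute codeword c = mG in F_2^7, then tally its weight.
  m = 000 → c = 0000000, weight = 0.
  m = 100 → c = 0100101, weight = 3.
  m = 010 → c = 0101100, weight = 3.
  m = 110 → c = 0001001, weight = 2.
  m = 001 → c = 0111000, weight = 3.
  m = 101 → c = 0011101, weight = 4.
  m = 011 → c = 0010100, weight = 2.
  m = 111 → c = 0110001, weight = 3.
Tally weights:
  weight 0: 1 codewords.
  weight 2: 2 codewords.
  weight 3: 4 codewords.
  weight 4: 1 codewords.
Minimum distance d = smallest w > 0 with A_w > 0 = 2.
Sanity: Σ A_w = 8 = 2^3 = 8 ✓.


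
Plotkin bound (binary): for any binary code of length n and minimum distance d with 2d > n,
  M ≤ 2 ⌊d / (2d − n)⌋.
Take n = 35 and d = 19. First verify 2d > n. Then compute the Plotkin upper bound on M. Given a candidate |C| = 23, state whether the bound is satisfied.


Plotkin bound M ≤ 12; given |C| = 23 > bound (violated).

Check applicability: 2d = 38, n = 35.
2d − n = 3 > 0, so Plotkin applies.
Compute d/(2d−n) = 19/3 ≈ 6.3333.
⌊d/(2d−n)⌋ = 6.
Plotkin bound: M ≤ 2·6 = 12.
Given |C| = 23, check: VIOLATED.
This |C| is above the Plotkin bound, so no binary code with n = 35, d = 19 and 23 codewords exists.


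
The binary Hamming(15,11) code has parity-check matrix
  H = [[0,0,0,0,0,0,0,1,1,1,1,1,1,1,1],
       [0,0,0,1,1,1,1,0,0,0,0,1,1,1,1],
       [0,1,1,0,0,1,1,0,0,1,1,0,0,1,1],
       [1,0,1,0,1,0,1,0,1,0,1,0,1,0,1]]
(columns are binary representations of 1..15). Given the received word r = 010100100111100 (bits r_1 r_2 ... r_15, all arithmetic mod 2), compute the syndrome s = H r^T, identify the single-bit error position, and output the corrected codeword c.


s = (0, 0, 0, 1)^T, error position = 1, corrected codeword c = 110100100111100

Compute s = H r^T mod 2 one row at a time:
  s_1 = 0 + 0 + 1 + 1 + 1 + 1 + 0 + 0 = 4 ≡ 0 (mod 2).
  s_2 = 1 + 0 + 0 + 1 + 1 + 1 + 0 + 0 = 4 ≡ 0 (mod 2).
  s_3 = 1 + 0 + 0 + 1 + 1 + 1 + 0 + 0 = 4 ≡ 0 (mod 2).
  s_4 = 0 + 0 + 0 + 1 + 0 + 1 + 1 + 0 = 3 ≡ 1 (mod 2).
s = (0, 0, 0, 1)^T — this equals column 1 of H (binary 0001), so error is at position 1.
Correct: flip bit 1 of r = 010100100111100 to get c = 110100100111100.


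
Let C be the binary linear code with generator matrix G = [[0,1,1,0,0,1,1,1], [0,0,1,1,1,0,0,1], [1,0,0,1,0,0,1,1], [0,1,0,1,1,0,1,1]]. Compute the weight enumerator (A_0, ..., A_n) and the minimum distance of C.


Weight distribution: A_0 = 1, A_2 = 1, A_3 = 2, A_4 = 5, A_5 = 6, A_6 = 1. Minimum distance d = 2.

Enumerate all 2^4 = 16 messages m ∈ F_2^4.
For each, compute codeword c = mG in F_2^8, then tally its weight.
  m = 0000 → c = 00000000, weight = 0.
  m = 1000 → c = 01100111, weight = 5.
  m = 0100 → c = 00111001, weight = 4.
  m = 1100 → c = 01011110, weight = 5.
  m = 0010 → c = 10010011, weight = 4.
  m = 1010 → c = 11110100, weight = 5.
  m = 0110 → c = 10101010, weight = 4.
  m = 1110 → c = 11001101, weight = 5.
  m = 0001 → c = 01011011, weight = 5.
  m = 1001 → c = 00111100, weight = 4.
  m = 0101 → c = 01100010, weight = 3.
  m = 1101 → c = 00000101, weight = 2.
  m = 0011 → c = 11001000, weight = 3.
  m = 1011 → c = 10101111, weight = 6.
  m = 0111 → c = 11110001, weight = 5.
  m = 1111 → c = 10010110, weight = 4.
Tally weights:
  weight 0: 1 codewords.
  weight 2: 1 codewords.
  weight 3: 2 codewords.
  weight 4: 5 codewords.
  weight 5: 6 codewords.
  weight 6: 1 codewords.
Minimum distance d = smallest w > 0 with A_w > 0 = 2.
Sanity: Σ A_w = 16 = 2^4 = 16 ✓.


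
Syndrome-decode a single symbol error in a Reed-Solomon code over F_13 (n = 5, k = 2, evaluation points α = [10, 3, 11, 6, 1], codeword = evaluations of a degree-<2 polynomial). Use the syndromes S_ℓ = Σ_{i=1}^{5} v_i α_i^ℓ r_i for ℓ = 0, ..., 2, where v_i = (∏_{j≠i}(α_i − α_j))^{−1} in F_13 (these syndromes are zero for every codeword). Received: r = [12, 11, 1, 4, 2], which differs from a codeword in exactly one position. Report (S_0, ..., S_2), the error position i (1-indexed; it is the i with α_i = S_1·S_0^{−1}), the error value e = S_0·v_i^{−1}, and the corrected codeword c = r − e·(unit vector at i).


S = (7, 7, 7), error at position 5, error magnitude e = 8, c = [12, 11, 1, 4, 7].

Step 1: column multipliers v_i = (∏_{j≠i}(α_i − α_j))^{−1} mod 13.
  i = 1 (α = 10): (10−3)(10−11)(10−6)(10−1) = 7·(−1)·4·9 = −252 ≡ 8, so v_1 = 8^{−1} = 5 (mod 13).
  i = 2 (α = 3): (3−10)(3−11)(3−6)(3−1) = (−7)·(−8)·(−3)·2 = −336 ≡ 2, so v_2 = 2^{−1} = 7 (mod 13).
  i = 3 (α = 11): (11−10)(11−3)(11−6)(11−1) = 1·8·5·10 = 400 ≡ 10, so v_3 = 10^{−1} = 4 (mod 13).
  i = 4 (α = 6): (6−10)(6−3)(6−11)(6−1) = (−4)·3·(−5)·5 = 300 ≡ 1, so v_4 = 1^{−1} = 1 (mod 13).
  i = 5 (α = 1): (1−10)(1−3)(1−11)(1−6) = (−9)·(−2)·(−10)·(−5) = 900 ≡ 3, so v_5 = 3^{−1} = 9 (mod 13).
  v = [5, 7, 4, 1, 9].
Step 2: syndromes of r = [12, 11, 1, 4, 2] (all sums mod 13).
  S_0 = Σ v_i r_i = 5·12 + 7·11 + 4·1 + 1·4 + 9·2 = 163 ≡ 7.
  S_1 = Σ v_i α_i r_i = 5·10·12 + 7·3·11 + 4·11·1 + 1·6·4 + 9·1·2 = 917 ≡ 7.
  α_i^2 mod 13 = [9, 9, 4, 10, 1].
  S_2 = Σ v_i α_i^2 r_i = 5·9·12 + 7·9·11 + 4·4·1 + 1·10·4 + 9·1·2 = 1307 ≡ 7.
  S = (7, 7, 7) ≠ 0, so r is not a codeword (an error is present).
Step 3: locate the error. For a single error e at position i, S_ℓ = v_i·e·α_i^ℓ, so α_err = S_1/S_0.
  S_0^{−1} = 7^{−1} = 2 (mod 13), so α_err = 7·2 = 14 ≡ 1 = α_5. Error position i = 5.
  Consistency check: S_2/S_1 = 7·2 = 14 ≡ 1 = α_err ✓ (single-error assumption holds).
Step 4: error magnitude e = S_0/v_5 = S_0·∏_{j≠5}(α_5 − α_j) = 7·3 = 21 ≡ 8 (mod 13).
Step 5: correct position 5: c_5 = r_5 − e = 2 − 8 ≡ 7 (mod 13). Hence c = [12, 11, 1, 4, 7].
  Check: interpolating c through the α_i gives m(x) = 5 + 2·x (degree < 2) with m(α_i) = c_i for every i, so c is indeed a codeword.


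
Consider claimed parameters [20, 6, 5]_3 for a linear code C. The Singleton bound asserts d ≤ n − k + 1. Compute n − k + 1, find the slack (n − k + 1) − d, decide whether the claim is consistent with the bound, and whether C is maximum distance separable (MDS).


Singleton RHS = n − k + 1 = 15, slack = 10, bound satisfied, not MDS.

Singleton bound: d ≤ n − k + 1.
Here n = 20, k = 6, so n − k + 1 = 15.
Given d = 5, check d ≤ 15: YES.
Slack = (n − k + 1) − d = 10.
The code is NOT MDS (slack = 10 > 0).
Description: the claimed parameters are [20, 6, 5]_3; such a code would be non-MDS.


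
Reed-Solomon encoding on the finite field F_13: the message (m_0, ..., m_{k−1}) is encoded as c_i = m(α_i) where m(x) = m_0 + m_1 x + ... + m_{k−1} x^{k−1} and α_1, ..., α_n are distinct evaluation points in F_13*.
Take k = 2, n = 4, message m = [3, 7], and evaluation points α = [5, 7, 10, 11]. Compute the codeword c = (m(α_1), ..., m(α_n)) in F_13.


c = [12, 0, 8, 2]

Message polynomial: m(x) = 3 + 7·x (mod 13).
For each evaluation point α_i, compute m(α_i) mod 13:
  α_1 = 5: Horner steps 7 → 12, so m(5) = 12.
  α_2 = 7: Horner steps 7 → 0, so m(7) = 0.
  α_3 = 10: Horner steps 7 → 8, so m(10) = 8.
  α_4 = 11: Horner steps 7 → 2, so m(11) = 2.
Codeword c = [12, 0, 8, 2] ∈ F_13^4.


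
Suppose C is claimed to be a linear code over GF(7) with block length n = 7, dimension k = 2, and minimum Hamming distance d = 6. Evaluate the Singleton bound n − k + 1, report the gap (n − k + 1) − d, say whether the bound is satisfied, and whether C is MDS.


Singleton RHS = n − k + 1 = 6, slack = 0, bound satisfied, MDS.

Singleton bound: d ≤ n − k + 1.
Here n = 7, k = 2, so n − k + 1 = 6.
Given d = 6, check d ≤ 6: YES.
Slack = (n − k + 1) − d = 0.
The code is MDS (slack = 0).
Description: the claimed parameters are [7, 2, 6]_7; such a code would be MDS (meets Singleton bound).


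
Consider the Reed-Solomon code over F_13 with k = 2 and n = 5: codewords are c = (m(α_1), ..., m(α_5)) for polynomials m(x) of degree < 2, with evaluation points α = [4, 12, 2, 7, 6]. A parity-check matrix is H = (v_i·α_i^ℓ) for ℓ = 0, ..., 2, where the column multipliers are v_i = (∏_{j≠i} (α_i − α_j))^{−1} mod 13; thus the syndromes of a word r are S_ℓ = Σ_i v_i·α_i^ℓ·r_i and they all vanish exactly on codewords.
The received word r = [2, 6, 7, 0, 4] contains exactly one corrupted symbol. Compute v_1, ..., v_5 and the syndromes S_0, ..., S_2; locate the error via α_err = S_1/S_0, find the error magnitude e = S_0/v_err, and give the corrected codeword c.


S = (2, 8, 6), error at position 1, error magnitude e = 3, c = [12, 6, 7, 0, 4].

Step 1: column multipliers v_i = (∏_{j≠i}(α_i − α_j))^{−1} mod 13.
  i = 1 (α = 4): (4−12)(4−2)(4−7)(4−6) = (−8)·2·(−3)·(−2) = −96 ≡ 8, so v_1 = 8^{−1} = 5 (mod 13).
  i = 2 (α = 12): (12−4)(12−2)(12−7)(12−6) = 8·10·5·6 = 2400 ≡ 8, so v_2 = 8^{−1} = 5 (mod 13).
  i = 3 (α = 2): (2−4)(2−12)(2−7)(2−6) = (−2)·(−10)·(−5)·(−4) = 400 ≡ 10, so v_3 = 10^{−1} = 4 (mod 13).
  i = 4 (α = 7): (7−4)(7−12)(7−2)(7−6) = 3·(−5)·5·1 = −75 ≡ 3, so v_4 = 3^{−1} = 9 (mod 13).
  i = 5 (α = 6): (6−4)(6−12)(6−2)(6−7) = 2·(−6)·4·(−1) = 48 ≡ 9, so v_5 = 9^{−1} = 3 (mod 13).
  v = [5, 5, 4, 9, 3].
Step 2: syndromes of r = [2, 6, 7, 0, 4] (all sums mod 13).
  S_0 = Σ v_i r_i = 5·2 + 5·6 + 4·7 + 9·0 + 3·4 = 80 ≡ 2.
  S_1 = Σ v_i α_i r_i = 5·4·2 + 5·12·6 + 4·2·7 + 9·7·0 + 3·6·4 = 528 ≡ 8.
  α_i^2 mod 13 = [3, 1, 4, 10, 10].
  S_2 = Σ v_i α_i^2 r_i = 5·3·2 + 5·1·6 + 4·4·7 + 9·10·0 + 3·10·4 = 292 ≡ 6.
  S = (2, 8, 6) ≠ 0, so r is not a codeword (an error is present).
Step 3: locate the error. For a single error e at position i, S_ℓ = v_i·e·α_i^ℓ, so α_err = S_1/S_0.
  S_0^{−1} = 2^{−1} = 7 (mod 13), so α_err = 8·7 = 56 ≡ 4 = α_1. Error position i = 1.
  Consistency check: S_2/S_1 = 6·5 = 30 ≡ 4 = α_err ✓ (single-error assumption holds).
Step 4: error magnitude e = S_0/v_1 = S_0·∏_{j≠1}(α_1 − α_j) = 2·8 = 16 ≡ 3 (mod 13).
Step 5: correct position 1: c_1 = r_1 − e = 2 − 3 ≡ 12 (mod 13). Hence c = [12, 6, 7, 0, 4].
  Check: interpolating c through the α_i gives m(x) = 2 + 9·x (degree < 2) with m(α_i) = c_i for every i, so c is indeed a codeword.


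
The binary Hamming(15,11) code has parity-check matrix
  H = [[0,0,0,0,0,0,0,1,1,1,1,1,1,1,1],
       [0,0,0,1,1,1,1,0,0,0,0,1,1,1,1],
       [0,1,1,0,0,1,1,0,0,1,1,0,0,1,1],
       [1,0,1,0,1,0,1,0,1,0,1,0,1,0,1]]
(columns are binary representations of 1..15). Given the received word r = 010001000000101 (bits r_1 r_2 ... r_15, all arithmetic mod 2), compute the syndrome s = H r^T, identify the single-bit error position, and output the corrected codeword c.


s = (0, 1, 1, 0)^T, error position = 6, corrected codeword c = 010000000000101

Compute s = H r^T mod 2 one row at a time:
  s_1 = 0 + 0 + 0 + 0 + 0 + 1 + 0 + 1 = 2 ≡ 0 (mod 2).
  s_2 = 0 + 0 + 1 + 0 + 0 + 1 + 0 + 1 = 3 ≡ 1 (mod 2).
  s_3 = 1 + 0 + 1 + 0 + 0 + 0 + 0 + 1 = 3 ≡ 1 (mod 2).
  s_4 = 0 + 0 + 0 + 0 + 0 + 0 + 1 + 1 = 2 ≡ 0 (mod 2).
s = (0, 1, 1, 0)^T — this equals column 6 of H (binary 0110), so error is at position 6.
Correct: flip bit 6 of r = 010001000000101 to get c = 010000000000101.


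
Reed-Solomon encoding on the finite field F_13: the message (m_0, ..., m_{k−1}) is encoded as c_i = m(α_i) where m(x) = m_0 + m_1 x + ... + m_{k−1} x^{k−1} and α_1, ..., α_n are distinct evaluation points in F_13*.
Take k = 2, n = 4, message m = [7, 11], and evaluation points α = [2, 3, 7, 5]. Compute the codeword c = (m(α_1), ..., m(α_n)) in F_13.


c = [3, 1, 6, 10]

Message polynomial: m(x) = 7 + 11·x (mod 13).
For each evaluation point α_i, compute m(α_i) mod 13:
  α_1 = 2: Horner steps 11 → 3, so m(2) = 3.
  α_2 = 3: Horner steps 11 → 1, so m(3) = 1.
  α_3 = 7: Horner steps 11 → 6, so m(7) = 6.
  α_4 = 5: Horner steps 11 → 10, so m(5) = 10.
Codeword c = [3, 1, 6, 10] ∈ F_13^4.


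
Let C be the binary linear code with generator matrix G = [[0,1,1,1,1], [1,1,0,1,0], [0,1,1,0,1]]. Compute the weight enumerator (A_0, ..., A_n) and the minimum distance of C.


Weight distribution: A_0 = 1, A_1 = 1, A_2 = 1, A_3 = 3, A_4 = 2. Minimum distance d = 1.

Enumerate all 2^3 = 8 messages m ∈ F_2^3.
For each, compute codeword c = mG in F_2^5, then tally its weight.
  m = 000 → c = 00000, weight = 0.
  m = 100 → c = 01111, weight = 4.
  m = 010 → c = 11010, weight = 3.
  m = 110 → c = 10101, weight = 3.
  m = 001 → c = 01101, weight = 3.
  m = 101 → c = 00010, weight = 1.
  m = 011 → c = 10111, weight = 4.
  m = 111 → c = 11000, weight = 2.
Tally weights:
  weight 0: 1 codewords.
  weight 1: 1 codewords.
  weight 2: 1 codewords.
  weight 3: 3 codewords.
  weight 4: 2 codewords.
Minimum distance d = smallest w > 0 with A_w > 0 = 1.
Sanity: Σ A_w = 8 = 2^3 = 8 ✓.


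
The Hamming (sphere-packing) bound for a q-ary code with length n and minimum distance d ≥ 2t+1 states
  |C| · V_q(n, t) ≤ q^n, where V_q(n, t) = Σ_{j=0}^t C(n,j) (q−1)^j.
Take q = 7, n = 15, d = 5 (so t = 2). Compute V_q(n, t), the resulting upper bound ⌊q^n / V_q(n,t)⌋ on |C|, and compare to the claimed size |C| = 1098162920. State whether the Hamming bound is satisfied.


V_q(n, t) = 3871, q^n = 4747561509943, Hamming bound = 1226443169, |C| = 1098162920 ≤ bound (satisfied).

Step 1: Compute V_q(n, t) = Σ_{j=0}^2 C(n, j) (q−1)^j.
  j = 0: C(15,0)·(6)^0 = 1·1 = 1.
  j = 1: C(15,1)·(6)^1 = 15·6 = 90.
  j = 2: C(15,2)·(6)^2 = 105·36 = 3780.
  V_q(n, t) = 1 + 90 + 3780 = 3871.
Step 2: q^n = 7^15 = 4747561509943.
Step 3: Hamming bound ⌊q^n / V_q(n,t)⌋ = ⌊4747561509943/3871⌋ = 1226443169.
Step 4: Compare |C| = 1098162920 to 1226443169: satisfied.
The claimed |C| lies below the Hamming bound.


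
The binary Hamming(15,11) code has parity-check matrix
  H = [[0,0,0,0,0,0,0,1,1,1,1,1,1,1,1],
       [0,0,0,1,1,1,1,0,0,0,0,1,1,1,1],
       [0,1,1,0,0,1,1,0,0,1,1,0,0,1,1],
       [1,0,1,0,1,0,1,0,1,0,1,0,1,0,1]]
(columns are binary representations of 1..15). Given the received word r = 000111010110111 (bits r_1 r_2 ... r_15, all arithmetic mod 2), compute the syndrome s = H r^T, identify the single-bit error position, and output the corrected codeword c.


s = (0, 0, 1, 0)^T, error position = 2, corrected codeword c = 010111010110111

Compute s = H r^T mod 2 one row at a time:
  s_1 = 1 + 0 + 1 + 1 + 0 + 1 + 1 + 1 = 6 ≡ 0 (mod 2).
  s_2 = 1 + 1 + 1 + 0 + 0 + 1 + 1 + 1 = 6 ≡ 0 (mod 2).
  s_3 = 0 + 0 + 1 + 0 + 1 + 1 + 1 + 1 = 5 ≡ 1 (mod 2).
  s_4 = 0 + 0 + 1 + 0 + 0 + 1 + 1 + 1 = 4 ≡ 0 (mod 2).
s = (0, 0, 1, 0)^T — this equals column 2 of H (binary 0010), so error is at position 2.
Correct: flip bit 2 of r = 000111010110111 to get c = 010111010110111.


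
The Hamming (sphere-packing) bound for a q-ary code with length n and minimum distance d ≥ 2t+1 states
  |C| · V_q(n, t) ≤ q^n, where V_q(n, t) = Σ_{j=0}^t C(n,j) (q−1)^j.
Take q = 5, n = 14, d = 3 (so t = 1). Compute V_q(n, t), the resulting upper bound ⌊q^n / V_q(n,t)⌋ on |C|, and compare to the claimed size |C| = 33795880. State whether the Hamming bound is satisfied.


V_q(n, t) = 57, q^n = 6103515625, Hamming bound = 107079221, |C| = 33795880 ≤ bound (satisfied).

Step 1: Compute V_q(n, t) = Σ_{j=0}^1 C(n, j) (q−1)^j.
  j = 0: C(14,0)·(4)^0 = 1·1 = 1.
  j = 1: C(14,1)·(4)^1 = 14·4 = 56.
  V_q(n, t) = 1 + 56 = 57.
Step 2: q^n = 5^14 = 6103515625.
Step 3: Hamming bound ⌊q^n / V_q(n,t)⌋ = ⌊6103515625/57⌋ = 107079221.
Step 4: Compare |C| = 33795880 to 107079221: satisfied.
The claimed |C| lies below the Hamming bound.


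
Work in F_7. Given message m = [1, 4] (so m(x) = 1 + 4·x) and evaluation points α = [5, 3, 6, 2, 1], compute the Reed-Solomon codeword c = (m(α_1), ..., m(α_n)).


c = [0, 6, 4, 2, 5]

Message polynomial: m(x) = 1 + 4·x (mod 7).
For each evaluation point α_i, compute m(α_i) mod 7:
  α_1 = 5: Horner steps 4 → 0, so m(5) = 0.
  α_2 = 3: Horner steps 4 → 6, so m(3) = 6.
  α_3 = 6: Horner steps 4 → 4, so m(6) = 4.
  α_4 = 2: Horner steps 4 → 2, so m(2) = 2.
  α_5 = 1: Horner steps 4 → 5, so m(1) = 5.
Codeword c = [0, 6, 4, 2, 5] ∈ F_7^5.


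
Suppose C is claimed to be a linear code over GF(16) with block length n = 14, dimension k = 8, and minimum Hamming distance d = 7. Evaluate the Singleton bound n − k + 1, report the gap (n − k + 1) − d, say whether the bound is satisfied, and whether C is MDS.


Singleton RHS = n − k + 1 = 7, slack = 0, bound satisfied, MDS.

Singleton bound: d ≤ n − k + 1.
Here n = 14, k = 8, so n − k + 1 = 7.
Given d = 7, check d ≤ 7: YES.
Slack = (n − k + 1) − d = 0.
The code is MDS (slack = 0).
Description: the claimed parameters are [14, 8, 7]_16; such a code would be MDS (meets Singleton bound).


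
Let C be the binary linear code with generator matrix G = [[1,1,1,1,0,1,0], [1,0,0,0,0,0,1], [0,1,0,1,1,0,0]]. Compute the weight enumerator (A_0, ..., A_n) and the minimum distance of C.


Weight distribution: A_0 = 1, A_2 = 1, A_3 = 1, A_4 = 2, A_5 = 3. Minimum distance d = 2.

Enumerate all 2^3 = 8 messages m ∈ F_2^3.
For each, compute codeword c = mG in F_2^7, then tally its weight.
  m = 000 → c = 0000000, weight = 0.
  m = 100 → c = 1111010, weight = 5.
  m = 010 → c = 1000001, weight = 2.
  m = 110 → c = 0111011, weight = 5.
  m = 001 → c = 0101100, weight = 3.
  m = 101 → c = 1010110, weight = 4.
  m = 011 → c = 1101101, weight = 5.
  m = 111 → c = 0010111, weight = 4.
Tally weights:
  weight 0: 1 codewords.
  weight 2: 1 codewords.
  weight 3: 1 codewords.
  weight 4: 2 codewords.
  weight 5: 3 codewords.
Minimum distance d = smallest w > 0 with A_w > 0 = 2.
Sanity: Σ A_w = 8 = 2^3 = 8 ✓.


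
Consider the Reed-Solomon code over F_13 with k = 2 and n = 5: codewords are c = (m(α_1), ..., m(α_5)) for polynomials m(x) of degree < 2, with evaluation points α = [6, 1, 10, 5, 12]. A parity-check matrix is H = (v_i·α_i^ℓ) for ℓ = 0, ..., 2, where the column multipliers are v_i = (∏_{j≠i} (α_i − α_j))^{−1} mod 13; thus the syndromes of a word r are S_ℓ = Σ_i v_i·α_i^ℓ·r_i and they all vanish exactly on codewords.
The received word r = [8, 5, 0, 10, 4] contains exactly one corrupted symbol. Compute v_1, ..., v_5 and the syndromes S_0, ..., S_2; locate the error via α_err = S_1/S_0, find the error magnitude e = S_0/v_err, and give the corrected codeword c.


S = (8, 5, 8), error at position 5, error magnitude e = 8, c = [8, 5, 0, 10, 9].

Step 1: column multipliers v_i = (∏_{j≠i}(α_i − α_j))^{−1} mod 13.
  i = 1 (α = 6): (6−1)(6−10)(6−5)(6−12) = 5·(−4)·1·(−6) = 120 ≡ 3, so v_1 = 3^{−1} = 9 (mod 13).
  i = 2 (α = 1): (1−6)(1−10)(1−5)(1−12) = (−5)·(−9)·(−4)·(−11) = 1980 ≡ 4, so v_2 = 4^{−1} = 10 (mod 13).
  i = 3 (α = 10): (10−6)(10−1)(10−5)(10−12) = 4·9·5·(−2) = −360 ≡ 4, so v_3 = 4^{−1} = 10 (mod 13).
  i = 4 (α = 5): (5−6)(5−1)(5−10)(5−12) = (−1)·4·(−5)·(−7) = −140 ≡ 3, so v_4 = 3^{−1} = 9 (mod 13).
  i = 5 (α = 12): (12−6)(12−1)(12−10)(12−5) = 6·11·2·7 = 924 ≡ 1, so v_5 = 1^{−1} = 1 (mod 13).
  v = [9, 10, 10, 9, 1].
Step 2: syndromes of r = [8, 5, 0, 10, 4] (all sums mod 13).
  S_0 = Σ v_i r_i = 9·8 + 10·5 + 10·0 + 9·10 + 1·4 = 216 ≡ 8.
  S_1 = Σ v_i α_i r_i = 9·6·8 + 10·1·5 + 10·10·0 + 9·5·10 + 1·12·4 = 980 ≡ 5.
  α_i^2 mod 13 = [10, 1, 9, 12, 1].
  S_2 = Σ v_i α_i^2 r_i = 9·10·8 + 10·1·5 + 10·9·0 + 9·12·10 + 1·1·4 = 1854 ≡ 8.
  S = (8, 5, 8) ≠ 0, so r is not a codeword (an error is present).
Step 3: locate the error. For a single error e at position i, S_ℓ = v_i·e·α_i^ℓ, so α_err = S_1/S_0.
  S_0^{−1} = 8^{−1} = 5 (mod 13), so α_err = 5·5 = 25 ≡ 12 = α_5. Error position i = 5.
  Consistency check: S_2/S_1 = 8·8 = 64 ≡ 12 = α_err ✓ (single-error assumption holds).
Step 4: error magnitude e = S_0/v_5 = S_0·∏_{j≠5}(α_5 − α_j) = 8·1 = 8 ≡ 8 (mod 13).
Step 5: correct position 5: c_5 = r_5 − e = 4 − 8 ≡ 9 (mod 13). Hence c = [8, 5, 0, 10, 9].
  Check: interpolating c through the α_i gives m(x) = 7 + 11·x (degree < 2) with m(α_i) = c_i for every i, so c is indeed a codeword.


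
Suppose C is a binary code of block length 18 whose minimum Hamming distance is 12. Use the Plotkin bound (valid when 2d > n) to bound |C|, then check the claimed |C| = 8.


Plotkin bound M ≤ 4; given |C| = 8 > bound (violated).

Check applicability: 2d = 24, n = 18.
2d − n = 6 > 0, so Plotkin applies.
Compute d/(2d−n) = 12/6 ≈ 2.0000.
⌊d/(2d−n)⌋ = 2.
Plotkin bound: M ≤ 2·2 = 4.
Given |C| = 8, check: VIOLATED.
This |C| is above the Plotkin bound, so no binary code with n = 18, d = 12 and 8 codewords exists.
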